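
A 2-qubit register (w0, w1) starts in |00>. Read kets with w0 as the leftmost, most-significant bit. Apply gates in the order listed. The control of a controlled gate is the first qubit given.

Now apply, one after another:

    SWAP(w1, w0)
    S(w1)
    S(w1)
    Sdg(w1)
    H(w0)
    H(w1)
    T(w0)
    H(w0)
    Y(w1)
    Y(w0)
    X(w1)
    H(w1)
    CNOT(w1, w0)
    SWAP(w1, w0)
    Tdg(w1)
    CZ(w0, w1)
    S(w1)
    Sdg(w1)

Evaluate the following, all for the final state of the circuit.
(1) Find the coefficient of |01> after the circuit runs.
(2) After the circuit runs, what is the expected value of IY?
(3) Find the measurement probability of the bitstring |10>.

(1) |01> carries amplitude 0 in the final state.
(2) The expectation value of IY is -1/2.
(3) Outcome |10> occurs with probability sqrt(2)/4 + 1/2.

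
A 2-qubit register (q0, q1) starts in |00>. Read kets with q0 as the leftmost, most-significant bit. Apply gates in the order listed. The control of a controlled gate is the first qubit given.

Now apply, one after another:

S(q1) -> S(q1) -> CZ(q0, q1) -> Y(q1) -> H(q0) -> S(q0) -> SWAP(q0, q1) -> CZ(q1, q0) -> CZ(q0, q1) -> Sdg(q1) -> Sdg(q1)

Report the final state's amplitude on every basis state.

The resulting statevector has amplitude 0 on |00>, 0 on |01>, sqrt(2)*I/2 on |10>, sqrt(2)/2 on |11>.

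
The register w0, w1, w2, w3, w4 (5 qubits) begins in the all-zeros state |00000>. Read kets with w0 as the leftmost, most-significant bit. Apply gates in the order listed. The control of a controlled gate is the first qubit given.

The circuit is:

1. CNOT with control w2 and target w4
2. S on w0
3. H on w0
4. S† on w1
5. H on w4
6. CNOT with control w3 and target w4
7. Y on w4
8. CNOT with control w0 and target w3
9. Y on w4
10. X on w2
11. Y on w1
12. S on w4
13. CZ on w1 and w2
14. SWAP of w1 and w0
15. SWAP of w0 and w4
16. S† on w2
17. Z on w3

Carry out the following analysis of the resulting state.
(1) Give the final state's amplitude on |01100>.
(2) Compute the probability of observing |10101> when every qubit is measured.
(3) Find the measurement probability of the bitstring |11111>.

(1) The final state's coefficient on |01100> equals 0.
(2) Outcome |10101> occurs with probability 1/4.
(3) Outcome |11111> occurs with probability 1/4.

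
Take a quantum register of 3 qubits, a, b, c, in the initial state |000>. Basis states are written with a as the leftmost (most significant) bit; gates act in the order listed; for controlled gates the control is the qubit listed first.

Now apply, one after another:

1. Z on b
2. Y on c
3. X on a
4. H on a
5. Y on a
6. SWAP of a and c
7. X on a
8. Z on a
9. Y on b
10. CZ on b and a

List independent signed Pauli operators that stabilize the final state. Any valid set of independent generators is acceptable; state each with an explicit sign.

The final state is stabilized by the group generated by +IIX, +ZII, -IZI; other independent generating sets are equally valid.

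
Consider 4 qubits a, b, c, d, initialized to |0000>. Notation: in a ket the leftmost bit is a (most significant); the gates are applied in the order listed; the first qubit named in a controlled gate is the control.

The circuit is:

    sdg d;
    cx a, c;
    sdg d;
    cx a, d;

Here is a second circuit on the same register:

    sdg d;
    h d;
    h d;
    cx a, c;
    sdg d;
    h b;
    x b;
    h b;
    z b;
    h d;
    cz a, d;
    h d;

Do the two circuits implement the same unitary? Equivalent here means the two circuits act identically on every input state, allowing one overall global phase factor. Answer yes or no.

Yes, they are equivalent — the unitaries differ by at most a global phase.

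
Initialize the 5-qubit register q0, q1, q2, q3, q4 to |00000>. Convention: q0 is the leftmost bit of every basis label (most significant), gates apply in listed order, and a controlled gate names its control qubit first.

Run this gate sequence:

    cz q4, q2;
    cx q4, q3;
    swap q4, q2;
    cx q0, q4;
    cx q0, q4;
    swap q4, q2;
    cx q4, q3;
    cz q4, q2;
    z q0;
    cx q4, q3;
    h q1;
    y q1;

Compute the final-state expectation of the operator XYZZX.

In the final state, XYZZX has expectation 0. Key observation: steps 1-8 multiply out to the identity, so the circuit reduces to the remaining gates.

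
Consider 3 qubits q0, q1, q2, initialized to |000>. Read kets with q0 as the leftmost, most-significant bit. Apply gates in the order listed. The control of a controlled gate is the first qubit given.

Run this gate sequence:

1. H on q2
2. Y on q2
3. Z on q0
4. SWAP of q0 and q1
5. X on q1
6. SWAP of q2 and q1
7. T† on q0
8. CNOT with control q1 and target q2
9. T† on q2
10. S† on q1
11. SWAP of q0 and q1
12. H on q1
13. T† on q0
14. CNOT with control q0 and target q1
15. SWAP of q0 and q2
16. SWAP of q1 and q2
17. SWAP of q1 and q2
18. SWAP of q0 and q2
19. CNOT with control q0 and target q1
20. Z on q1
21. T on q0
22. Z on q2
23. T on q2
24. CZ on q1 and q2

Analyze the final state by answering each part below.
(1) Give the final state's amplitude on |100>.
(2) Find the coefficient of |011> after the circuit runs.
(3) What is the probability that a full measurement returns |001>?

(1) |100> carries amplitude 1/2 in the final state. Key observation: gates 14-19 undo each other exactly, leaving only the rest of the circuit to track.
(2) |011> carries amplitude I/2 in the final state.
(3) Outcome |001> occurs with probability 1/4.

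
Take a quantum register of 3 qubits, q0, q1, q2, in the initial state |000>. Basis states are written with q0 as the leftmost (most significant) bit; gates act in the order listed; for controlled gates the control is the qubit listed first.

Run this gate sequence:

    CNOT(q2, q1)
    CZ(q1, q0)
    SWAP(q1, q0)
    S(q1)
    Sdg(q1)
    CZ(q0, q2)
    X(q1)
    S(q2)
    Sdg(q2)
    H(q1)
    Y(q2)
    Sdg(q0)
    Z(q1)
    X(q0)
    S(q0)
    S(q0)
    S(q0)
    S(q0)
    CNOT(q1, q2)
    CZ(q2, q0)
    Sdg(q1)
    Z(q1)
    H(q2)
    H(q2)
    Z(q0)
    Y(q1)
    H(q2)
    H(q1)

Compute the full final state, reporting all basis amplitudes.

After the circuit, the state carries amplitude 0 on |000>, 0 on |001>, 0 on |010>, 0 on |011>, sqrt(2)*(-1 - I)/4 on |100>, sqrt(2)*(1 - I)/4 on |101>, sqrt(2)*(1 - I)/4 on |110>, sqrt(2)*(-1 - I)/4 on |111>.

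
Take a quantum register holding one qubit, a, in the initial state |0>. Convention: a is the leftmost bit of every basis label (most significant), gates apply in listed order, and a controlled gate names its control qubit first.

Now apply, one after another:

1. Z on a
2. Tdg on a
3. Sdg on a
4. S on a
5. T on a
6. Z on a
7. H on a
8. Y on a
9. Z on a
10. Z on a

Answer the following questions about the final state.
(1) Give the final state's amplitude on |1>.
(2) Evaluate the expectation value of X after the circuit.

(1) The final state's coefficient on |1> equals sqrt(2)*I/2. Key observation: steps 1-6 multiply out to the identity, so the circuit reduces to the remaining gates.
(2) In the final state, X has expectation -1.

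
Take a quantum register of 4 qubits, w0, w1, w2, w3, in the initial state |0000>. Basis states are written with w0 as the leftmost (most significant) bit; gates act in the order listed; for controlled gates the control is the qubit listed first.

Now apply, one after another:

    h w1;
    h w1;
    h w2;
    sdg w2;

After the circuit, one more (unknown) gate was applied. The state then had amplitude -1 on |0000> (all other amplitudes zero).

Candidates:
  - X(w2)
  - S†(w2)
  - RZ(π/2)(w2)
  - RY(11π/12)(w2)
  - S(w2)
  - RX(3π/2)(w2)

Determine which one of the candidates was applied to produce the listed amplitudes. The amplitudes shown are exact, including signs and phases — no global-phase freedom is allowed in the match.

The applied gate was RX(3π/2)(w2).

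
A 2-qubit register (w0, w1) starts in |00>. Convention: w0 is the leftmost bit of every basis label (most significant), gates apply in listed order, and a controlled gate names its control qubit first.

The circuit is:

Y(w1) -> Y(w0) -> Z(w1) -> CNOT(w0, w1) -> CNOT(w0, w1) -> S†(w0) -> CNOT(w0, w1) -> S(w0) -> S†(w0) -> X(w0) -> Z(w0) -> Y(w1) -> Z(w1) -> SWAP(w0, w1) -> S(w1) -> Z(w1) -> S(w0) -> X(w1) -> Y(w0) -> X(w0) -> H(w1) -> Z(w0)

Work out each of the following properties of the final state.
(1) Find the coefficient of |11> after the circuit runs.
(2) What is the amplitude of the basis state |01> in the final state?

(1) |11> carries amplitude -sqrt(2)/2 in the final state.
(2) The final state's coefficient on |01> equals 0.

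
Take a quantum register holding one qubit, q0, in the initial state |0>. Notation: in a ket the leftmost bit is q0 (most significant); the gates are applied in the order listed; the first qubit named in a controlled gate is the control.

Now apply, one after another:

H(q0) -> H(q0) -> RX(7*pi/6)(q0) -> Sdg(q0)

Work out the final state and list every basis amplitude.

After the circuit, the state carries amplitude -sqrt(6)/4 + sqrt(2)/4 on |0>, -sqrt(6)/4 - sqrt(2)/4 on |1>.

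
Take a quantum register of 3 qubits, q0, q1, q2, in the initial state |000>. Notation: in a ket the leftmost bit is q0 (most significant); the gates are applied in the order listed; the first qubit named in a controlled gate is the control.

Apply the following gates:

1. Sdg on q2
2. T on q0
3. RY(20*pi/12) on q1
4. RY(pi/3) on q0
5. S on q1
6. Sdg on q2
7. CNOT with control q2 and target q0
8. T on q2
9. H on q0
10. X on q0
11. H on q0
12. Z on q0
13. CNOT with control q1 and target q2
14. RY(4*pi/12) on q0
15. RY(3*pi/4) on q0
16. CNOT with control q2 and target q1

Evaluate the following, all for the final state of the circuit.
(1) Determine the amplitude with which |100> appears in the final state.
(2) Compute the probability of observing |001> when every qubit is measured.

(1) The amplitude on |100> is -sqrt(3*sqrt(2) + 6)/8 - 3*sqrt(2 - sqrt(2))/8. Key observation: gates 9-12 undo each other exactly, leaving only the rest of the circuit to track.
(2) A full measurement returns |001> with probability -sqrt(6)/32 + sqrt(2)/32 + 1/8.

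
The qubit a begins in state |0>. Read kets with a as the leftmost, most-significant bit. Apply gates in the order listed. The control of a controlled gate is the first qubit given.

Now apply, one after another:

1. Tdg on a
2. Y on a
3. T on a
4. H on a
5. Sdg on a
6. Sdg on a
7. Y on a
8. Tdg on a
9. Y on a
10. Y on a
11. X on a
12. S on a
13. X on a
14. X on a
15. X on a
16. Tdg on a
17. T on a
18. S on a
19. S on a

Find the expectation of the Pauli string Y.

In the final state, Y has expectation -sqrt(2)/2.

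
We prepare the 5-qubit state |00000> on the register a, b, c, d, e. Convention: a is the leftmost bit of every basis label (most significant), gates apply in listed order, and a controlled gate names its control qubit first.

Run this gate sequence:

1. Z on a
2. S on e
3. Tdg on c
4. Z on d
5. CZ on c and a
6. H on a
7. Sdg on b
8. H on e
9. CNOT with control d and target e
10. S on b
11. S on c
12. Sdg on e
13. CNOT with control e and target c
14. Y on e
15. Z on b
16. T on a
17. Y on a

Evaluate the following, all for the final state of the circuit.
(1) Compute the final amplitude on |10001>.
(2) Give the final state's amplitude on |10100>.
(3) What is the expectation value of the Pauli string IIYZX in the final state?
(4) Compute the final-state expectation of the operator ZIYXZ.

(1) |10001> carries amplitude -1/2 in the final state.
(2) The final state's coefficient on |10100> equals -I/2.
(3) In the final state, IIYZX has expectation 1.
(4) In the final state, ZIYXZ has expectation 0.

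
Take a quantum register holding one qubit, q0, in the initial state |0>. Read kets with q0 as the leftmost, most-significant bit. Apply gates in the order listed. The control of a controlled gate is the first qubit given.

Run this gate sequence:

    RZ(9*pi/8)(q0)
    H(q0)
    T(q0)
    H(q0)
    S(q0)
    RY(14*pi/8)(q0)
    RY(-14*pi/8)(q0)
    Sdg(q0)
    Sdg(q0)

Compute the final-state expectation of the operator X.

The expectation value of X is -sqrt(2)/2. Key observation: steps 5-8 multiply out to the identity, so the circuit reduces to the remaining gates.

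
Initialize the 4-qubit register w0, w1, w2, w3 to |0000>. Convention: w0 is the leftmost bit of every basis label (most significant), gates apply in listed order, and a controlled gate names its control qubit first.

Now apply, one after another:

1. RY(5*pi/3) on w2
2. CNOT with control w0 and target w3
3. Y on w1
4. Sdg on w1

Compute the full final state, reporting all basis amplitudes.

After the circuit, the state carries amplitude -sqrt(3)/2 on |0100>, 1/2 on |0110>, and 0 on every other basis state.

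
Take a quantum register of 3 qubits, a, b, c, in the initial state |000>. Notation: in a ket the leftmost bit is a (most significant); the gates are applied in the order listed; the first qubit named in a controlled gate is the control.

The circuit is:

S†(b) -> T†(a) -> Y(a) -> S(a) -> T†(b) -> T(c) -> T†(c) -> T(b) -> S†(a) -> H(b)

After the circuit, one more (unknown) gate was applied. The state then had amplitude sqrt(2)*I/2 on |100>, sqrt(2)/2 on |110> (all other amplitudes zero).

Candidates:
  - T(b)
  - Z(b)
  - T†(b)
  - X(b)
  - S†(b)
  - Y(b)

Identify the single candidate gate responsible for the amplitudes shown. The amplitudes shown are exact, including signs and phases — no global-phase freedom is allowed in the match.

The applied gate was S†(b).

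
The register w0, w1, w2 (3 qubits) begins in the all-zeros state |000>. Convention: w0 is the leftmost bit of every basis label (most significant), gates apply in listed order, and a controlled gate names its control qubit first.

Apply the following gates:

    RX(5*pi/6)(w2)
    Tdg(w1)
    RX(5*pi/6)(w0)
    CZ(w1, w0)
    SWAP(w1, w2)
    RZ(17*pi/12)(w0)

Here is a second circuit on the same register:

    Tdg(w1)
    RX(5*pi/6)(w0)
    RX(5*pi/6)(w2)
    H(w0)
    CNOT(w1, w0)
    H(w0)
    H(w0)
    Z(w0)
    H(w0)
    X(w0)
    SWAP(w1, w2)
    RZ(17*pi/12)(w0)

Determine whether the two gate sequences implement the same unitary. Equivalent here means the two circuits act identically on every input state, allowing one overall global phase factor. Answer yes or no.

Yes: on every input state the two circuits agree up to one overall phase factor.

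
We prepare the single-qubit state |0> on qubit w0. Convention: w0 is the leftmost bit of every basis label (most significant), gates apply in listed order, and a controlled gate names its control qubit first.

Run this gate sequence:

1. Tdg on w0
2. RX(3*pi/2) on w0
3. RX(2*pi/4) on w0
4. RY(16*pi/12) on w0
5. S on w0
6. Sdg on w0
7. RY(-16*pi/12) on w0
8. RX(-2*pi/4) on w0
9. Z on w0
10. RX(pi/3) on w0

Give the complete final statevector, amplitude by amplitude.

The final amplitudes are -sqrt(6)/4 + sqrt(2)/4 on |0>, I*(sqrt(2) + sqrt(6))/4 on |1>. Key observation: the block from step 3 through step 8 cancels to the identity and can be dropped.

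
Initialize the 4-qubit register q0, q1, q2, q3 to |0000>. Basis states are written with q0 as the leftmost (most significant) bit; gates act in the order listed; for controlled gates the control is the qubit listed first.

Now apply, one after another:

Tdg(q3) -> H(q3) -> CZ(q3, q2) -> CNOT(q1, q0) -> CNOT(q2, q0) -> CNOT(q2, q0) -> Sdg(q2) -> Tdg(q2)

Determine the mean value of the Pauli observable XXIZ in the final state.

The expectation value of XXIZ is 0. Key observation: steps 5-6 multiply out to the identity, so the circuit reduces to the remaining gates.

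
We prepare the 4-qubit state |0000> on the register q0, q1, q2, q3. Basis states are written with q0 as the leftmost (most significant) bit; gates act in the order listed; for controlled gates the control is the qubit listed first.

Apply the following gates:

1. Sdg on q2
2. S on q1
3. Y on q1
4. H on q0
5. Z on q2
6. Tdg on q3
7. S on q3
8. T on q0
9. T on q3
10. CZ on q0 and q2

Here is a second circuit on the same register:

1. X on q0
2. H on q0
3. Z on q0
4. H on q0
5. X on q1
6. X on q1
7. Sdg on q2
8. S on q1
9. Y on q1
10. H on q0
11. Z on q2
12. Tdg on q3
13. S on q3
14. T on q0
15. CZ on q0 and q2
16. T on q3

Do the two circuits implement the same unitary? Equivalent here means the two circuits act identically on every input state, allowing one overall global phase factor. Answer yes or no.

Yes: on every input state the two circuits agree up to one overall phase factor.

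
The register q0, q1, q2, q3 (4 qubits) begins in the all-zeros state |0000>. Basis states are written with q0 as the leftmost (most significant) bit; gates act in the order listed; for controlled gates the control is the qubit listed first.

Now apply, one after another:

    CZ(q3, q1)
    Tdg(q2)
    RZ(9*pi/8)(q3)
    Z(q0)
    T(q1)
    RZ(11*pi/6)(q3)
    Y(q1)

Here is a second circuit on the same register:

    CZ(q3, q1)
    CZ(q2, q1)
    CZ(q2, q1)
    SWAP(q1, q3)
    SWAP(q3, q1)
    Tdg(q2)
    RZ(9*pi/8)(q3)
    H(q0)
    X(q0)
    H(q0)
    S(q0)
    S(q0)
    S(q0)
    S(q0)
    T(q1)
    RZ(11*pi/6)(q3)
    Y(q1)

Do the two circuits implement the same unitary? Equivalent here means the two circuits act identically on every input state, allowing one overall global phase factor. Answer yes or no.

Yes, they are equivalent — the unitaries differ by at most a global phase.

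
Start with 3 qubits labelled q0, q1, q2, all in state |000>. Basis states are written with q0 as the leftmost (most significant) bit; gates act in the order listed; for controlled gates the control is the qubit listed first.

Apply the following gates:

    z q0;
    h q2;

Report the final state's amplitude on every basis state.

The final amplitudes are sqrt(2)/2 on |000>, sqrt(2)/2 on |001>, and 0 on every other basis state.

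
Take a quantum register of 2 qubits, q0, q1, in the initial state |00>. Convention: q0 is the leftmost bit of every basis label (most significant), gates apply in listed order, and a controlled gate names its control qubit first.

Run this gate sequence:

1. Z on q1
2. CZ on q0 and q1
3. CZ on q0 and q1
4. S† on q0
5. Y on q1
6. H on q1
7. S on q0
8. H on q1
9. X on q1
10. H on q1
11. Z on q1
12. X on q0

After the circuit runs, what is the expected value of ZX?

The observable ZX averages to 1.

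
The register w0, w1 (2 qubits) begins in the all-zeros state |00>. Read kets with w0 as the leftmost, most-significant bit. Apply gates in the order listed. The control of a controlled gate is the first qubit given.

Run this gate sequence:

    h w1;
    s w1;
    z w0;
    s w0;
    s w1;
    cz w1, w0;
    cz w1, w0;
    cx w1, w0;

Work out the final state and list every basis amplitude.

The resulting statevector has amplitude sqrt(2)/2 on |00>, 0 on |01>, 0 on |10>, -sqrt(2)/2 on |11>.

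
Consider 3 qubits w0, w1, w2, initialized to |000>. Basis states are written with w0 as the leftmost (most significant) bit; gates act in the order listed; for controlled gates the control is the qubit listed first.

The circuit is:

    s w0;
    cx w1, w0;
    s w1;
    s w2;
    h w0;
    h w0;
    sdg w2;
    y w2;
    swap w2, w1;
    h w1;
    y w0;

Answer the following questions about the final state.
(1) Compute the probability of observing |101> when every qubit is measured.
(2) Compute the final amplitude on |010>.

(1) The probability of measuring |101> is 0. Key observation: the block from step 4 through step 7 cancels to the identity and can be dropped.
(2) |010> carries amplitude 0 in the final state.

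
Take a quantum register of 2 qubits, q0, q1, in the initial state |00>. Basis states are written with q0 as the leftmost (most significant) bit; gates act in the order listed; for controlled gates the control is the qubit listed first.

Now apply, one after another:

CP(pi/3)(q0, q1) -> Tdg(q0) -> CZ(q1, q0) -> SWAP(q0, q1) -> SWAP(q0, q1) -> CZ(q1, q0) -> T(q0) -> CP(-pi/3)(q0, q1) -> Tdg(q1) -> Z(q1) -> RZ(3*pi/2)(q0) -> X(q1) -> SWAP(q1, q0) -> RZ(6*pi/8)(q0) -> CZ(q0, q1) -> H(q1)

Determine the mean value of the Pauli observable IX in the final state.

In the final state, IX has expectation 1.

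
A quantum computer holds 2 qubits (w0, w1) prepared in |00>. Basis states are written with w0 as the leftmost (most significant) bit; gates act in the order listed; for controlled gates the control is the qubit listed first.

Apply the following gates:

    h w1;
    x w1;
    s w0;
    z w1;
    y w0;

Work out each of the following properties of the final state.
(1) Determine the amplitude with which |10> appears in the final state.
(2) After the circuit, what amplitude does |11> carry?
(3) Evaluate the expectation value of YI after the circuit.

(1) The amplitude on |10> is sqrt(2)*I/2.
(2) The final state's coefficient on |11> equals -sqrt(2)*I/2.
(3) In the final state, YI has expectation 0.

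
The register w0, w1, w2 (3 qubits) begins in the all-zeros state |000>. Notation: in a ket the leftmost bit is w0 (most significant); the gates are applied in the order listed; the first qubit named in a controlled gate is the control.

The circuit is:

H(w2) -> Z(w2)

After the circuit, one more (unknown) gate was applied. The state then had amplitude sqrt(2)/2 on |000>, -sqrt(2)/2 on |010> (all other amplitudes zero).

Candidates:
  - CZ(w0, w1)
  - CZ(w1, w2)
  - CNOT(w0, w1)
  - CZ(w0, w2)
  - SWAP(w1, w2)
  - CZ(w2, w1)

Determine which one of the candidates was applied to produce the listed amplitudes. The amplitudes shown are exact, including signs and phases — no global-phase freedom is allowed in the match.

The unique candidate consistent with the amplitudes is SWAP(w1, w2).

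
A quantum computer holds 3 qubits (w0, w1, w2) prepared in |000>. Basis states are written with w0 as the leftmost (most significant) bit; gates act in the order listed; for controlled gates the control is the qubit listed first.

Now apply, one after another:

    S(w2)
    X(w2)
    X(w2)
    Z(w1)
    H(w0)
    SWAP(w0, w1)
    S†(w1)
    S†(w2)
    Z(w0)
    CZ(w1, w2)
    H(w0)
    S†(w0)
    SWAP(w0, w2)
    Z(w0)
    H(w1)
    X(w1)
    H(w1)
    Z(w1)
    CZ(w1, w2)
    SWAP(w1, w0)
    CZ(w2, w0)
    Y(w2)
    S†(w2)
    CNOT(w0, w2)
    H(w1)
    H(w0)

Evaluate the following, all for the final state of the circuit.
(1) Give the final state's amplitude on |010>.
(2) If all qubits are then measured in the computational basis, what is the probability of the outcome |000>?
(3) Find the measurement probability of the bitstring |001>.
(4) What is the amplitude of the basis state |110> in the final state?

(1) |010> carries amplitude -1/4 - I/4 in the final state. Key observation: the block from step 15 through step 18 cancels to the identity and can be dropped.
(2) Outcome |000> occurs with probability 1/8.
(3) The probability of measuring |001> is 1/8.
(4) The final state's coefficient on |110> equals -1/4 + I/4.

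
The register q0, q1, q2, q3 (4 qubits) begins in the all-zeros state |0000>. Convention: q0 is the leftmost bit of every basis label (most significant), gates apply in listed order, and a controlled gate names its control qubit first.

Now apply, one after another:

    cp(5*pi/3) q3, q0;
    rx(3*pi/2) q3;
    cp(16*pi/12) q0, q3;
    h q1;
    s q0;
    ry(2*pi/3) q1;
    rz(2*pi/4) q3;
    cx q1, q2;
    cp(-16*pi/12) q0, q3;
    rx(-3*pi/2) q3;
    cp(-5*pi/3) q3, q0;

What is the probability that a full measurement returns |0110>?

A full measurement returns |0110> with probability sqrt(3)/8 + 1/4.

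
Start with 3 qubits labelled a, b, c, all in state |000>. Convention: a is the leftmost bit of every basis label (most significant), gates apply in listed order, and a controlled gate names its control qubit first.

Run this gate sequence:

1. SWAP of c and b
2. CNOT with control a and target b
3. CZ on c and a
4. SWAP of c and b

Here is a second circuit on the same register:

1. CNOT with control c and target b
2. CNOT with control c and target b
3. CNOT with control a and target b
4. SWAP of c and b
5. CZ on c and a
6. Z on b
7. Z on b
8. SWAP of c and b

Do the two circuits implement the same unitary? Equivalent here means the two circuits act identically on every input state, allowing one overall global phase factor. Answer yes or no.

No, they are not equivalent — no single phase factor reconciles the two unitaries.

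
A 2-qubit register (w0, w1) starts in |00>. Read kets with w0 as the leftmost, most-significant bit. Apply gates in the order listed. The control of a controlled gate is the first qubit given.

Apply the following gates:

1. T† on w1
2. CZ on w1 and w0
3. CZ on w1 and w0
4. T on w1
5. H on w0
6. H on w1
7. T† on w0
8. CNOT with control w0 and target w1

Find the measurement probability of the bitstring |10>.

Outcome |10> occurs with probability 1/4. Key observation: steps 1-4 multiply out to the identity, so the circuit reduces to the remaining gates.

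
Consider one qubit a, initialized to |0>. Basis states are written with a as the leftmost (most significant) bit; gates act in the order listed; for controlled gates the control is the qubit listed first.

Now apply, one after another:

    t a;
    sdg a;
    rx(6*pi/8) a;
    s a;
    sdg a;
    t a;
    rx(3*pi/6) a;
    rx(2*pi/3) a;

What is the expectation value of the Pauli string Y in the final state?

The expectation value of Y is -sqrt(2)/4 + sqrt(3)/4.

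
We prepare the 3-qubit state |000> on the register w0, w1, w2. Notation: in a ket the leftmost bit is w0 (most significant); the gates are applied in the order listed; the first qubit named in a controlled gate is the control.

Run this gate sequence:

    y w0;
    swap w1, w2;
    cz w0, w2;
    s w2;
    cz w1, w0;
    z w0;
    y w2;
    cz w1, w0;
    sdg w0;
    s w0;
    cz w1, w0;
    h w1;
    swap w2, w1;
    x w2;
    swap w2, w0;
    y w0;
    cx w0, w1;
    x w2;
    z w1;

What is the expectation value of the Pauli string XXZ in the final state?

In the final state, XXZ has expectation 1. Key observation: steps 8-11 multiply out to the identity, so the circuit reduces to the remaining gates.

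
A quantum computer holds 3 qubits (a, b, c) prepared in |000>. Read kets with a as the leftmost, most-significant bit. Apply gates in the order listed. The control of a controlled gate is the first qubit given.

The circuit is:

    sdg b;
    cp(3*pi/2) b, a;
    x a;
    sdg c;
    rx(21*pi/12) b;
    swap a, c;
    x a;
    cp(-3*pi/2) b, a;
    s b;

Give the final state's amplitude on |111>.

|111> carries amplitude I*sqrt(2 - sqrt(2))/2 in the final state.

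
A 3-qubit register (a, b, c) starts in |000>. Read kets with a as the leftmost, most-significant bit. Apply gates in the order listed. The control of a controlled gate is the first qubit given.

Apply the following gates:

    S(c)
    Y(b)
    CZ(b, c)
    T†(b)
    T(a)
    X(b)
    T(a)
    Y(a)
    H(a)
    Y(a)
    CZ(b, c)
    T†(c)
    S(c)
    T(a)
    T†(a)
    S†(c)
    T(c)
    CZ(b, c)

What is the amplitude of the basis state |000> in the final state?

|000> carries amplitude -sqrt(2)*exp(I*pi/4)/2 in the final state. Key observation: the block from step 11 through step 18 cancels to the identity and can be dropped.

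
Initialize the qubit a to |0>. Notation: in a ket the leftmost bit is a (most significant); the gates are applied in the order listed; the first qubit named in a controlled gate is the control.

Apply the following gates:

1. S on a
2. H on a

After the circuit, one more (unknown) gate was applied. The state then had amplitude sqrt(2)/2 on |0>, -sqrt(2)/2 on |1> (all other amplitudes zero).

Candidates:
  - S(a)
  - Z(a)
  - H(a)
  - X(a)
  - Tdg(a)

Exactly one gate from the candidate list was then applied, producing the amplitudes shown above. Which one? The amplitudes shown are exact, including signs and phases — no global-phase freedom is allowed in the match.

It was Z(a) that produced the state shown.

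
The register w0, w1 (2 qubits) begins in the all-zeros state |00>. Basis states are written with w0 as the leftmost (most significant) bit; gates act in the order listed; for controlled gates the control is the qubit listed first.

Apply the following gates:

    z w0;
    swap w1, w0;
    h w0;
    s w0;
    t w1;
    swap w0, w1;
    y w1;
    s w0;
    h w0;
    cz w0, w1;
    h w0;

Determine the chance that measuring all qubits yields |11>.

The probability of measuring |11> is 1/2.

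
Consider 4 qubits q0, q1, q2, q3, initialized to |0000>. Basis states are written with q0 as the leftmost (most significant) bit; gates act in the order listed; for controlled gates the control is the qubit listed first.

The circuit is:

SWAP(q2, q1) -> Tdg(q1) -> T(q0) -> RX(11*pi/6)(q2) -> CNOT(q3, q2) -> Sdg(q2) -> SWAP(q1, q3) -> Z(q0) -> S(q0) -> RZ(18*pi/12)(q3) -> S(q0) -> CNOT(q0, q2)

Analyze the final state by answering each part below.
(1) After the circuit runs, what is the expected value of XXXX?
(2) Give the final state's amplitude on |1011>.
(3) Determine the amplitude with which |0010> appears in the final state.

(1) The observable XXXX averages to 0.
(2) The final state's coefficient on |1011> equals 0.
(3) The amplitude on |0010> is (-sqrt(2) + sqrt(6))*exp(I*pi/4)/4.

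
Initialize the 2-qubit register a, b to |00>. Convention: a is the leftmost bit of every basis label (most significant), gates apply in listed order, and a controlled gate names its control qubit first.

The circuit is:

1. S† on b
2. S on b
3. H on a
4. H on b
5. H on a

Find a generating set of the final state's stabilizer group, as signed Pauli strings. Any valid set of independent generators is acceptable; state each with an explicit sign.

The final state is stabilized by the group generated by +IX, +ZI; other independent generating sets are equally valid.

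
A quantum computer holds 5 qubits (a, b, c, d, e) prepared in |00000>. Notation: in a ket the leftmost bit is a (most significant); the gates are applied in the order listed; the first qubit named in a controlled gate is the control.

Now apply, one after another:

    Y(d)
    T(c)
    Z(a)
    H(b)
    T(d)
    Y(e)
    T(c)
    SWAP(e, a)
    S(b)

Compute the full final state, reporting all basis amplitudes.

After the circuit, the state carries amplitude -sqrt(2)*exp(I*pi/4)/2 on |10010>, -sqrt(2)*exp(3*I*pi/4)/2 on |11010>, and 0 on every other basis state.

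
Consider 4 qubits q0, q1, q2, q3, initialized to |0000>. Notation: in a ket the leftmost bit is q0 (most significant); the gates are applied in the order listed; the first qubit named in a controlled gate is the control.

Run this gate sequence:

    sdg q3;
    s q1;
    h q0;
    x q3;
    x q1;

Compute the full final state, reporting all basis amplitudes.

The resulting statevector has amplitude sqrt(2)/2 on |0101>, sqrt(2)/2 on |1101>, and 0 on every other basis state.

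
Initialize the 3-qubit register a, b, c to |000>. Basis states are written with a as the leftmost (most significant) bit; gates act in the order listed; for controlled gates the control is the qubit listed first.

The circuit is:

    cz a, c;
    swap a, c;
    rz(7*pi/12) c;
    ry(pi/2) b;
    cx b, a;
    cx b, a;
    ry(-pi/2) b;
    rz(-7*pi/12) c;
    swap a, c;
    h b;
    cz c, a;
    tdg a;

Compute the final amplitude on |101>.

|101> carries amplitude 0 in the final state. Key observation: steps 2-9 multiply out to the identity, so the circuit reduces to the remaining gates.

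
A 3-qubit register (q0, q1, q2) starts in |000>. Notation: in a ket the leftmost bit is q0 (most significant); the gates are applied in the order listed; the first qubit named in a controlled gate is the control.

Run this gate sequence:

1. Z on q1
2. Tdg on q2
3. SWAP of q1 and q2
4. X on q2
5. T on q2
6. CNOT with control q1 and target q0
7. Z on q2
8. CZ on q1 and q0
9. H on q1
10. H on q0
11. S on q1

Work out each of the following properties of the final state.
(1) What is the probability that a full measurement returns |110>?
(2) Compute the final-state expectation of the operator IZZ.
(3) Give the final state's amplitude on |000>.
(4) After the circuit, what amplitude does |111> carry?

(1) Outcome |110> occurs with probability 0.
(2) In the final state, IZZ has expectation 0.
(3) The final state's coefficient on |000> equals 0.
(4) The final state's coefficient on |111> equals -exp(3*I*pi/4)/2.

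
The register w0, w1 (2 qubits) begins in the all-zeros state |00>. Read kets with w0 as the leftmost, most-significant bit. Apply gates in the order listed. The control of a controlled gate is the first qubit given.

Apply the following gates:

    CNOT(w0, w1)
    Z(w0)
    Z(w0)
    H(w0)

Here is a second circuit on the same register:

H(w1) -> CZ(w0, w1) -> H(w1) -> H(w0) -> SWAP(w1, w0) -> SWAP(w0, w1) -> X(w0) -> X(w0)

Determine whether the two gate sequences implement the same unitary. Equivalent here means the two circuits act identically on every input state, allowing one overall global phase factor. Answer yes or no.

Yes: on every input state the two circuits agree up to one overall phase factor.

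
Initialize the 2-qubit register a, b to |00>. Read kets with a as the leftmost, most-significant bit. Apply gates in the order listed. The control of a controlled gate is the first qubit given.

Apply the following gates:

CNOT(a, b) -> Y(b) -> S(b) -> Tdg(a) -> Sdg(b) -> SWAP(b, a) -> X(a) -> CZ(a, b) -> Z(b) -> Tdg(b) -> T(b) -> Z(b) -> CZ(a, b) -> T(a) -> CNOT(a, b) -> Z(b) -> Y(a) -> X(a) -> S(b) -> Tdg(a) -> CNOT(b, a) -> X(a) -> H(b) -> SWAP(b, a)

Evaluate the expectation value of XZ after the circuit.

The observable XZ averages to -1. Key observation: steps 8-13 multiply out to the identity, so the circuit reduces to the remaining gates.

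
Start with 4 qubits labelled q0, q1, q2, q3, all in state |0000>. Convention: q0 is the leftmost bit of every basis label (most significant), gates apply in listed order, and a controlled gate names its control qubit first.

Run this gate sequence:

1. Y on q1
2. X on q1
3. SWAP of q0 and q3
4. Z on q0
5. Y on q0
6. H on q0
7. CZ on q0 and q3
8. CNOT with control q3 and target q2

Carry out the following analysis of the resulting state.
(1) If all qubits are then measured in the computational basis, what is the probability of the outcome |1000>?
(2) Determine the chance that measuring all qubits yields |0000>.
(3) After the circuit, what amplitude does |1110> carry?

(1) A full measurement returns |1000> with probability 1/2.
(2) Outcome |0000> occurs with probability 1/2.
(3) The final state's coefficient on |1110> equals 0.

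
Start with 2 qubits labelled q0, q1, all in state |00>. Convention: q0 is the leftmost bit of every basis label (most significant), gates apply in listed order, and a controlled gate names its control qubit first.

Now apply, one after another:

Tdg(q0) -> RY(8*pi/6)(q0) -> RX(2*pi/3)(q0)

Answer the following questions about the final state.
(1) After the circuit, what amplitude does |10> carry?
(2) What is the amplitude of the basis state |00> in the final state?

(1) The amplitude on |10> is sqrt(3)*(1 + I)/4.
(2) The amplitude on |00> is -1/4 - 3*I/4.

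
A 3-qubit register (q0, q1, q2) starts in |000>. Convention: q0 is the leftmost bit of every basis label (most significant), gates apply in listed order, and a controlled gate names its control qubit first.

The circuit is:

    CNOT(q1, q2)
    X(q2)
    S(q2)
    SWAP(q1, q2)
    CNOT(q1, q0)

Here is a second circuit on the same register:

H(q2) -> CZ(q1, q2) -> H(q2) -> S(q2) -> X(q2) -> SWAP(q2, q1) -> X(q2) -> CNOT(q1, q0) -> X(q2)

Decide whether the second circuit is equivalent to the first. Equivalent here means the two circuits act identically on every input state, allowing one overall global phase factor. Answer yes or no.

No, they are not equivalent — no single phase factor reconciles the two unitaries.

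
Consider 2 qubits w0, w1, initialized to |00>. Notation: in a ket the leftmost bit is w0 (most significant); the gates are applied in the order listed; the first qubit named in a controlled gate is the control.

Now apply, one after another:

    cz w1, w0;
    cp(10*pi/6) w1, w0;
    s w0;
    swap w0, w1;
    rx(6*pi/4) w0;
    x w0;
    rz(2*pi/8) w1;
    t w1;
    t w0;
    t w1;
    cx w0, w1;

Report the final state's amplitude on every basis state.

The final amplitudes are -sqrt(2)*exp(3*I*pi/8)/2 on |00>, 0 on |01>, 0 on |10>, -sqrt(2)*exp(I*pi/8)/2 on |11>.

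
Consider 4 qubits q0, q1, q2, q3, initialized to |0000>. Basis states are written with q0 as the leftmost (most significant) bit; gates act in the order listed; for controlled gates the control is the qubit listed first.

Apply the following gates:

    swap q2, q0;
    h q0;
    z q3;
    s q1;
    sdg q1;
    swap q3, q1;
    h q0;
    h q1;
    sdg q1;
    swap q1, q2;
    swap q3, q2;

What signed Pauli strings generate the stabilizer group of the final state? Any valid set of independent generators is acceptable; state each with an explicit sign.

The final state is stabilized by the group generated by -IIIY, +ZIII, +IZII, +IIZI; other independent generating sets are equally valid.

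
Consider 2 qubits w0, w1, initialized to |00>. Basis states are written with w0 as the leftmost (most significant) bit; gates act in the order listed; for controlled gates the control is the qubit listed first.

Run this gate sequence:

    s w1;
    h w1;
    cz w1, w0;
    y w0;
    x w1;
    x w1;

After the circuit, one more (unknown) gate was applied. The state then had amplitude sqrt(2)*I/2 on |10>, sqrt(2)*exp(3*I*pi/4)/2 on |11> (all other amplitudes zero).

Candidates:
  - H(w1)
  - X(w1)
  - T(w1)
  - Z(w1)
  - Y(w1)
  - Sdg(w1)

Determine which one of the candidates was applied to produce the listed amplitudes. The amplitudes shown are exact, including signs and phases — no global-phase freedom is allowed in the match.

The applied gate was T(w1). Key observation: the block from step 5 through step 6 cancels to the identity and can be dropped.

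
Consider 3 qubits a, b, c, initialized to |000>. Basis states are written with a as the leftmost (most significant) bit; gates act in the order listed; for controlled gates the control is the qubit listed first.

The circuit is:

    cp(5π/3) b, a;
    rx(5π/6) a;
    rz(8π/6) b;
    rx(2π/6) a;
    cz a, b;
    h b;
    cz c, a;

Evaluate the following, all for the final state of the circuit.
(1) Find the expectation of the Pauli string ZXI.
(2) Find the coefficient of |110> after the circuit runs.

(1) The observable ZXI averages to -sqrt(3)/2.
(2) |110> carries amplitude (1 + sqrt(3))*exp(5*I*pi/6)/4 in the final state.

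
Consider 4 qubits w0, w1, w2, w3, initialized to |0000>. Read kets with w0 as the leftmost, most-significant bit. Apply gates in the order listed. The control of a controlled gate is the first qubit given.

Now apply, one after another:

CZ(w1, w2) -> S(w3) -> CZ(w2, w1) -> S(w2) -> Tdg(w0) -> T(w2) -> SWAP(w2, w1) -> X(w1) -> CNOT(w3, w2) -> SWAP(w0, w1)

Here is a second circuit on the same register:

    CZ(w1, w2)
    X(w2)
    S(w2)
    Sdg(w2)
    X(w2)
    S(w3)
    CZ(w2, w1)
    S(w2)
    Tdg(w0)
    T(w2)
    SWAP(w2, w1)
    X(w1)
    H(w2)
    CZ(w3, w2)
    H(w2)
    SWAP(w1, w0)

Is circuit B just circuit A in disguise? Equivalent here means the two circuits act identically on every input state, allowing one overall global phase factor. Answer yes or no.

Yes — the two circuits implement the same unitary up to a global phase.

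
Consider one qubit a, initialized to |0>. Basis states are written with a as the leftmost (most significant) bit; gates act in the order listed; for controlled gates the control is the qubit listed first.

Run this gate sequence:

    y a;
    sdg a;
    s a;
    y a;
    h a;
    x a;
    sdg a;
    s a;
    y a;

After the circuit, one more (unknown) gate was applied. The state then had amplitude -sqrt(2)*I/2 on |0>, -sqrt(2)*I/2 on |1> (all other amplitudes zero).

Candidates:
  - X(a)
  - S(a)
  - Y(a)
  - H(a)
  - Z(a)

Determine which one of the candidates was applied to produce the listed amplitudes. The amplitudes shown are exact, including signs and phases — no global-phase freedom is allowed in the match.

The unique candidate consistent with the amplitudes is Z(a).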